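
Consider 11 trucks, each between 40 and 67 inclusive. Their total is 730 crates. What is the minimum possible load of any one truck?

60

To make one truck as small as possible, make the other 10 as large as possible.
The other 10 contribute at most 10 × 67 = 670, leaving at least 730 − 670 = 60.
Since 60 ≥ 40, this is achievable: one at 60 and 10 at 67.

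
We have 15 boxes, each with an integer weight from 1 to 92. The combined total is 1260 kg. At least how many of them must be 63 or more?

Each value short of 63 is at most 62, costing at least 92 − 62 = 30 against the maximum total of 1380.
We can afford to lose at most 1380 − 1260 = 120, so at most ⌊120/30⌋ = 4 fall short, and at least 11 are ≥ 63.
Exactly 11 works: 11 values at 92 and 4 at 62 total 1260.

11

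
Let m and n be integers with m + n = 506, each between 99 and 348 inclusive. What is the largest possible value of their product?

64009

For a fixed sum, the product mn is largest when m and n are as close as possible.
Taking m = 253 and n = 253 (both in [99, 348]) gives mn = 64009.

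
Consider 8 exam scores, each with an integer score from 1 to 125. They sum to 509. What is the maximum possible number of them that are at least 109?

If k of the values are ≥ 109, the total is ≥ 109k + 1(8 − k).
Setting 109k + 1(8 − k) ≤ 509 gives 108k ≤ 501, so k ≤ 4.
k = 4 is achieved by 4 values at 109 and 4 at 1, total 440; add 69 to one value (staying below 109) to reach 509.

4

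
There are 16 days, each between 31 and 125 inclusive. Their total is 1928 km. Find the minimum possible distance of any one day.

Minimizing one value means maximizing the remaining 15.
The other 15 contribute at most 15 × 125 = 1875, leaving at least 1928 − 1875 = 53.
Since 53 ≥ 31, this is achievable: one at 53 and 15 at 125.

53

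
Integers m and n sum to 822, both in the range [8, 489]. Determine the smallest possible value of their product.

For a fixed sum, mn is smallest when m and n are as far apart as possible.
The extreme feasible split is m = 333, n = 489, giving mn = 162837.

162837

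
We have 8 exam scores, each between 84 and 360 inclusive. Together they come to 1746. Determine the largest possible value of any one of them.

Maximizing one value means minimizing the remaining 7.
The other 7 contribute at least 7 × 84 = 588, leaving at most 1746 − 588 = 1158.
But each score is capped at 360, so the maximum is 360.
Achievable: one at 360 and the other 7 totalling 1386, which fits since 7 × 84 ≤ 1386 ≤ 7 × 360.

360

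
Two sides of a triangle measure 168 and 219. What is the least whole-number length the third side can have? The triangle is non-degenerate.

52

The third side must exceed |168 − 219| = 51.
The smallest integer above 51 is 52.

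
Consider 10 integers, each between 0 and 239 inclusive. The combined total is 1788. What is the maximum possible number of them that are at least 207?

Suppose k of them are at least 207. Those contribute at least 207 each and the other 10 − k at least 0 each.
So the total is at least 207k + 0(10 − k) = 0 + 207k. This must be ≤ 1788, giving k ≤ 8.
k = 8 is achieved by 8 values at 207 and 2 at 0, total 1656; add 132 to one value (staying below 207) to reach 1788.

8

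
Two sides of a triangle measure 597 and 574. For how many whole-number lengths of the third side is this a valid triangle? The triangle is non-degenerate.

The triangle inequality gives |597 − 574| < c < 597 + 574, i.e. 23 < c < 1171.
So c can be any integer from 24 to 1170: 1147 values.

1147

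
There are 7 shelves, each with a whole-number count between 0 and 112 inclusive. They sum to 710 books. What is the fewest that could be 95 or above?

Suppose at most 7 − j of them reach 95; then j values are ≤ 94 and the rest ≤ 112.
The total is then ≤ 94·j + 112·(7 − j) = 784 − 18j. For this to be ≥ 710 we need j ≤ 4, so at least 7 − 4 = 3 must reach 95.
Exactly 3 works: 3 values at 112 and 4 at 94 total 712; lower one of the high values by 2 (still ≥ 95) to hit 710.

3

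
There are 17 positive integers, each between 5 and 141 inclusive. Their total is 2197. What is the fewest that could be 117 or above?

9

Suppose at most 17 − j of them reach 117; then j values are ≤ 116 and the rest ≤ 141.
The total is then ≤ 116·j + 141·(17 − j) = 2397 − 25j. For this to be ≥ 2197 we need j ≤ 8, so at least 17 − 8 = 9 must reach 117.
Exactly 9 works: 9 values at 141 and 8 at 116 total 2197.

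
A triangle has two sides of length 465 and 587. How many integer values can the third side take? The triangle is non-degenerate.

929

The triangle inequality gives |465 − 587| < c < 465 + 587, i.e. 122 < c < 1052.
So c can be any integer from 123 to 1051: 929 values.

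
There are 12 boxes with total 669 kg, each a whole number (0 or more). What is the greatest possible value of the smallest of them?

The average is 669/12 < 56, so some value is ≤ 55.
Achievable: 3 of them at 55 and 9 at 56 total 669.

55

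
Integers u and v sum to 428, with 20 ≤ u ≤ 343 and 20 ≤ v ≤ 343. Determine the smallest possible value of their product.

29155

For a fixed sum, uv is smallest when u and v are as far apart as possible.
At the endpoint u = 85, v = 428 − 85 = 343, so uv = 85 × 343 = 29155.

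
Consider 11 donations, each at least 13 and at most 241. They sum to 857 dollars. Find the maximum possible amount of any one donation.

241

Maximizing one value means minimizing the remaining 10.
The other 10 contribute at least 10 × 13 = 130, leaving at most 857 − 130 = 727.
But each donation is capped at 241, so the maximum is 241.
Achievable: one at 241 and the other 10 totalling 616, which fits since 10 × 13 ≤ 616 ≤ 10 × 241.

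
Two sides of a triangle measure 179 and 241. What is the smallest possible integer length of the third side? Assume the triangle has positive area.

63

The third side must exceed |179 − 241| = 62.
The smallest integer above 62 is 63.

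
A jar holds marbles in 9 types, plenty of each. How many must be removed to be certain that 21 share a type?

You could draw 20 of every type without reaching 21 of any — 180 in all.
One more forces 21 of some type, so 180 + 1 = 181.

181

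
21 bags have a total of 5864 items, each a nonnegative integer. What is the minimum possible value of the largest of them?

The average is 5864/21 > 279, so not all 21 can be 279 or less; the largest is ≥ 280.
Taking 16 copies of 279 and 5 copies of 280 gives exactly 5864, so 280 is attained.

280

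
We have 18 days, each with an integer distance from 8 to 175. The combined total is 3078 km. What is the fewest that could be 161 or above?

Each value short of 161 is at most 160, costing at least 175 − 160 = 15 against the maximum total of 3150.
We can afford to lose at most 3150 − 3078 = 72, so at most ⌊72/15⌋ = 4 fall short, and at least 14 are ≥ 161.
Exactly 14 works: 14 values at 175 and 4 at 160 total 3090; lower one of the high values by 12 (still ≥ 161) to hit 3078.

14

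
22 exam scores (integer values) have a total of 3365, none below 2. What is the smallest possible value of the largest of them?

153

The average is 3365/22 > 152, so not all 22 can be 152 or less; the largest is ≥ 153.
Equality holds with 21 values of 153 and 1 value of 152.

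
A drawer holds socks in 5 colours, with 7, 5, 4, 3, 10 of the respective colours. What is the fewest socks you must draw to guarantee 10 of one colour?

In the worst case you take as many as possible of each colour without reaching 10: 7 + 5 + 4 + 3 + 9 = 28.
The next one must give 10 of some colour, so 28 + 1 = 29.

29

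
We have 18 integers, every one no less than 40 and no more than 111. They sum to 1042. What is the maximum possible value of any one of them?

To make one integer as large as possible, make the other 17 as small as possible.
The other 17 contribute at least 17 × 40 = 680, leaving at most 1042 − 680 = 362.
But each integer is capped at 111, so the maximum is 111.
Achievable: one at 111 and the other 17 totalling 931, which fits since 17 × 40 ≤ 931 ≤ 17 × 111.

111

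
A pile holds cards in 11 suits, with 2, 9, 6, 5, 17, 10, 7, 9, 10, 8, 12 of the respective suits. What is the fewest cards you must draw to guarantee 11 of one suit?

87

In the worst case you take as many as possible of each suit without reaching 11: 2 + 9 + 6 + 5 + 10 + 10 + 7 + 9 + 10 + 8 + 10 = 86.
The next one must give 11 of some suit, so 86 + 1 = 87.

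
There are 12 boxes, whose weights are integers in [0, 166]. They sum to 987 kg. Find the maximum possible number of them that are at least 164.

Suppose k of them are at least 164. Those contribute at least 164 each and the other 12 − k at least 0 each.
So the total is at least 164k + 0(12 − k) = 0 + 164k. This must be ≤ 987, giving k ≤ 6.
k = 6 is achieved by 6 values at 164 and 6 at 0, total 984; add 3 to one value (staying below 164) to reach 987.

6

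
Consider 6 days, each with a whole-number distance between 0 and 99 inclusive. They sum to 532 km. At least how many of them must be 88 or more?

Suppose at most 6 − j of them reach 88; then j values are ≤ 87 and the rest ≤ 99.
The total is then ≤ 87·j + 99·(6 − j) = 594 − 12j. For this to be ≥ 532 we need j ≤ 5, so at least 6 − 5 = 1 must reach 88.
Exactly 1 works: 1 value at 99 and 5 at 87 total 534; lower one of the high values by 2 (still ≥ 88) to hit 532.

1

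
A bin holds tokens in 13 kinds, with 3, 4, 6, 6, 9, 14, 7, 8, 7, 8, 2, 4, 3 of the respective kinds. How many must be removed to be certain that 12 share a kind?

79

In the worst case you take as many as possible of each kind without reaching 12: 3 + 4 + 6 + 6 + 9 + 11 + 7 + 8 + 7 + 8 + 2 + 4 + 3 = 78.
The next one must give 12 of some kind, so 78 + 1 = 79.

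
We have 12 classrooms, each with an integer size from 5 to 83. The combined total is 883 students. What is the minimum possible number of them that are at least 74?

1

Each value short of 74 is at most 73, costing at least 83 − 73 = 10 against the maximum total of 996.
We can afford to lose at most 996 − 883 = 113, so at most ⌊113/10⌋ = 11 fall short, and at least 1 are ≥ 74.
Exactly 1 works: 1 value at 83 and 11 at 73 total 886; lower one of the high values by 3 (still ≥ 74) to hit 883.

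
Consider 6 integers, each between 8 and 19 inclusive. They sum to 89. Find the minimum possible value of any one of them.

To make one integer as small as possible, make the other 5 as large as possible.
The other 5 can take up 5 × 19 = 95 ≥ 89 − 8, so one integer can sit at its floor of 8.
Achievable: one at 8 and the other 5 totalling 81, which fits since 5 × 8 ≤ 81 ≤ 5 × 19.

8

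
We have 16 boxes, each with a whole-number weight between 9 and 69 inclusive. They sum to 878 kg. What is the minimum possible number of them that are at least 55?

1

If only k of them are at least 55, the other 16 − k are at most 54, so the total is at most k·69 + (16 − k)·54.
This must reach 878, so k·69 + (16 − k)·54 ≥ 878, giving k ≥ 1.
Exactly 1 works: 1 value at 69 and 15 at 54 total 879; lower one of the high values by 1 (still ≥ 55) to hit 878.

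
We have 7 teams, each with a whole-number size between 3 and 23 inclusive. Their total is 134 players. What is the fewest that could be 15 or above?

If only k of them are at least 15, the other 7 − k are at most 14, so the total is at most k·23 + (7 − k)·14.
This must reach 134, so k·23 + (7 − k)·14 ≥ 134, giving k ≥ 4.
Exactly 4 works: 4 values at 23 and 3 at 14 total 134.

4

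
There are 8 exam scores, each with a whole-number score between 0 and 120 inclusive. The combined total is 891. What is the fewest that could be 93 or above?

If only k of them are at least 93, the other 8 − k are at most 92, so the total is at most k·120 + (8 − k)·92.
This must reach 891, so k·120 + (8 − k)·92 ≥ 891, giving k ≥ 6.
Exactly 6 works: 6 values at 120 and 2 at 92 total 904; lower one of the high values by 13 (still ≥ 93) to hit 891.

6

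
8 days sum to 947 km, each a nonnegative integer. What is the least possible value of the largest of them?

The average is 947/8 > 118, so not all 8 can be 118 or less; the largest is ≥ 119.
Achievable: 3 of them at 119 and 5 at 118 total 947.

119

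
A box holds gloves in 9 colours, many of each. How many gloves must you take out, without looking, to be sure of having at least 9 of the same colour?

You could draw 8 of every colour without reaching 9 of any — 72 in all.
One more forces 9 of some colour, so 72 + 1 = 73.

73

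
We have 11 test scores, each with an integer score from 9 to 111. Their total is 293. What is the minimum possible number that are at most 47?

7

Let j be the number exceeding 47. Then the total is ≥ 48·j + 9·(11 − j) = 99 + 39j.
So 39j ≤ 194 and j ≤ 4; hence at least 11 − 4 = 7 are ≤ 47.
Exactly 7 works: 7 values at 9 and 4 at 48 total 255; raise one of the low values by 38 (still ≤ 47) to hit 293.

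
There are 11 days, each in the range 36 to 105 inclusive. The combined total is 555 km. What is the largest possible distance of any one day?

105

Maximizing one value means minimizing the remaining 10.
The other 10 contribute at least 10 × 36 = 360, leaving at most 555 − 360 = 195.
But each day is capped at 105, so the maximum is 105.
Achievable: one at 105 and the other 10 totalling 450, which fits since 10 × 36 ≤ 450 ≤ 10 × 105.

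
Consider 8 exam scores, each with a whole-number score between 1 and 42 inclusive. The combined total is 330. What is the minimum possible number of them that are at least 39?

Suppose at most 8 − j of them reach 39; then j values are ≤ 38 and the rest ≤ 42.
The total is then ≤ 38·j + 42·(8 − j) = 336 − 4j. For this to be ≥ 330 we need j ≤ 1, so at least 8 − 1 = 7 must reach 39.
Exactly 7 works: 7 values at 42 and 1 at 38 total 332; lower one of the high values by 2 (still ≥ 39) to hit 330.

7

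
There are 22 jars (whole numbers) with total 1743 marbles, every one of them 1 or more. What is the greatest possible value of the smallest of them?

If every one of the 22 were at least 80, the total would be at least 22 × 80 = 1760 > 1743.
Achievable: 17 of them at 79 and 5 at 80 total 1743.

79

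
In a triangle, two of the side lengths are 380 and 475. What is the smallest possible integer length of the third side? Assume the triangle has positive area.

96

The third side must exceed |380 − 475| = 95.
The smallest integer above 95 is 96.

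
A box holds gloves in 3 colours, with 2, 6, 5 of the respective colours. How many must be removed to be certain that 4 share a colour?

In the worst case you take as many as possible of each colour without reaching 4: 2 + 3 + 3 = 8.
The next one must give 4 of some colour, so 8 + 1 = 9.

9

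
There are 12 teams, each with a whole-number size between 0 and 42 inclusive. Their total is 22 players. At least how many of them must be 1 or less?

1

If only k of them are at most 1, the other 12 − k are at least 2, so the total is at least (12 − k)·2 + k·0.
This is ≤ 22, so (12 − k)·2 + 0k ≤ 22, which gives k ≥ 1.
Exactly 1 works: 1 value at 0 and 11 at 2 total 22.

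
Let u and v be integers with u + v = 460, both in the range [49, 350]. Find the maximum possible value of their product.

For a fixed sum, the product uv is largest when u and v are as close as possible.
Taking u = 230 and v = 230 (both in [49, 350]) gives uv = 52900.

52900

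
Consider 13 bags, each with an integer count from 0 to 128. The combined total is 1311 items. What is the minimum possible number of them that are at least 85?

If only k of them are at least 85, the other 13 − k are at most 84, so the total is at most k·128 + (13 − k)·84.
This must reach 1311, so k·128 + (13 − k)·84 ≥ 1311, giving k ≥ 5.
Exactly 5 works: 5 values at 128 and 8 at 84 total 1312; lower one of the high values by 1 (still ≥ 85) to hit 1311.

5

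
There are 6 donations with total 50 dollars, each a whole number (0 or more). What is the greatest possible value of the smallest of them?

The average is 50/6 < 9, so some value is ≤ 8.
Equality holds with 4 values of 8 and 2 values of 9.

8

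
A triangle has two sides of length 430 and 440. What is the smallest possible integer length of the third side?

11

The third side must exceed |430 − 440| = 10.
The smallest integer above 10 is 11.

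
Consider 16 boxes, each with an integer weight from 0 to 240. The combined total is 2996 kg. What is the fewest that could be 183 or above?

Each value short of 183 is at most 182, costing at least 240 − 182 = 58 against the maximum total of 3840.
We can afford to lose at most 3840 − 2996 = 844, so at most ⌊844/58⌋ = 14 fall short, and at least 2 are ≥ 183.
Exactly 2 works: 2 values at 240 and 14 at 182 total 3028; lower one of the high values by 32 (still ≥ 183) to hit 2996.

2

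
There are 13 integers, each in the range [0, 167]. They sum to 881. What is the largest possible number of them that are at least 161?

If k of the values are ≥ 161, the total is ≥ 161k + 0(13 − k).
Setting 161k + 0(13 − k) ≤ 881 gives 161k ≤ 881, so k ≤ 5.
k = 5 is achieved by 5 values at 161 and 8 at 0, total 805; add 76 to one value (staying below 161) to reach 881.

5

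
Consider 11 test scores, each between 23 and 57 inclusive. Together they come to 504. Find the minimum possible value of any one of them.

23

Minimizing one value means maximizing the remaining 10.
The other 10 can take up 10 × 57 = 570 ≥ 504 − 23, so one score can sit at its floor of 23.
Achievable: one at 23 and the other 10 totalling 481, which fits since 10 × 23 ≤ 481 ≤ 10 × 57.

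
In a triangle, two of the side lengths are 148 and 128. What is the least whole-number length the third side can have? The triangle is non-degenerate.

21

The third side must exceed |148 − 128| = 20.
The smallest integer above 20 is 21.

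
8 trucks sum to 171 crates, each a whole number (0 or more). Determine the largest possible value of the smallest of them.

21

The 8 values sum to 171, so their minimum is at most ⌊171/8⌋ = 21.
Achievable: 5 of them at 21 and 3 at 22 total 171.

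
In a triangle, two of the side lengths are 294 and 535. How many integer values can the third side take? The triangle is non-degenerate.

587

The triangle inequality gives |294 − 535| < c < 294 + 535, i.e. 241 < c < 829.
So c can be any integer from 242 to 828: 587 values.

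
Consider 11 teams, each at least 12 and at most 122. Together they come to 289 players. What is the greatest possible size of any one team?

122

To make one team as large as possible, make the other 10 as small as possible.
The other 10 contribute at least 10 × 12 = 120, leaving at most 289 − 120 = 169.
But each team is capped at 122, so the maximum is 122.
Achievable: one at 122 and the other 10 totalling 167, which fits since 10 × 12 ≤ 167 ≤ 10 × 122.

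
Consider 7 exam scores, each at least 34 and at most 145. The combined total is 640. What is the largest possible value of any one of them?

145

Maximizing one value means minimizing the remaining 6.
The other 6 contribute at least 6 × 34 = 204, leaving at most 640 − 204 = 436.
But each score is capped at 145, so the maximum is 145.
Achievable: one at 145 and the other 6 totalling 495, which fits since 6 × 34 ≤ 495 ≤ 6 × 145.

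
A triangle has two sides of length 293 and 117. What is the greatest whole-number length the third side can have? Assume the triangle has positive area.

The third side must be less than 293 + 117 = 410.
The largest integer below 410 is 409.

409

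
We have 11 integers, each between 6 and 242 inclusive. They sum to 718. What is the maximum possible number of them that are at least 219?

With k values at 219 or above and the rest at least 6, the sum is at least 66 + 213k.
Since the sum is 718, we need 213k ≤ 652, i.e. k ≤ 3.
k = 3 is achieved by 3 values at 219 and 8 at 6, total 705; add 13 to one value (staying below 219) to reach 718.

3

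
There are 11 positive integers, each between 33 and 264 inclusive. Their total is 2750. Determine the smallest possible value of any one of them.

110

Minimizing one value means maximizing the remaining 10.
The other 10 contribute at most 10 × 264 = 2640, leaving at least 2750 − 2640 = 110.
Since 110 ≥ 33, this is achievable: one at 110 and 10 at 264.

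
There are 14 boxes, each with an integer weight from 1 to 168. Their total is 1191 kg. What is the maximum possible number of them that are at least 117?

With k values at 117 or above and the rest at least 1, the sum is at least 14 + 116k.
Since the sum is 1191, we need 116k ≤ 1177, i.e. k ≤ 10.
k = 10 is achieved by 10 values at 117 and 4 at 1, total 1174; add 17 to one value (staying below 117) to reach 1191.

10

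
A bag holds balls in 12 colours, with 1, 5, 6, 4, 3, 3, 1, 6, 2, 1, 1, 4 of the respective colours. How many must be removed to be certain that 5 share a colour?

In the worst case you take as many as possible of each colour without reaching 5: 1 + 4 + 4 + 4 + 3 + 3 + 1 + 4 + 2 + 1 + 1 + 4 = 32.
The next one must give 5 of some colour, so 32 + 1 = 33.

33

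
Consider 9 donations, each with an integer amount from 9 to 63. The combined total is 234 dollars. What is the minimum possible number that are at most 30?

3

If only k of them are at most 30, the other 9 − k are at least 31, so the total is at least (9 − k)·31 + k·9.
This is ≤ 234, so (9 − k)·31 + 9k ≤ 234, which gives k ≥ 3.
Exactly 3 works: 3 values at 9 and 6 at 31 total 213; raise one of the low values by 21 (still ≤ 30) to hit 234.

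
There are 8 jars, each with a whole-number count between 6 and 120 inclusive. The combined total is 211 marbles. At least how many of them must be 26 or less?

If only k of them are at most 26, the other 8 − k are at least 27, so the total is at least (8 − k)·27 + k·6.
This is ≤ 211, so (8 − k)·27 + 6k ≤ 211, which gives k ≥ 1.
Exactly 1 works: 1 value at 6 and 7 at 27 total 195; raise one of the low values by 16 (still ≤ 26) to hit 211.

1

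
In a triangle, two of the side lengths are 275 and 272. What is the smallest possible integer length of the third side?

4

The third side must exceed |275 − 272| = 3.
The smallest integer above 3 is 4.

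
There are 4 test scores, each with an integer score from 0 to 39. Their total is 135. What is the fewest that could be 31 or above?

Each value short of 31 is at most 30, costing at least 39 − 30 = 9 against the maximum total of 156.
We can afford to lose at most 156 − 135 = 21, so at most ⌊21/9⌋ = 2 fall short, and at least 2 are ≥ 31.
Exactly 2 works: 2 values at 39 and 2 at 30 total 138; lower one of the high values by 3 (still ≥ 31) to hit 135.

2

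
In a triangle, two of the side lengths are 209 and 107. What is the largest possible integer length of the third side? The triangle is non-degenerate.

The third side must be less than 209 + 107 = 316.
The largest integer below 316 is 315.

315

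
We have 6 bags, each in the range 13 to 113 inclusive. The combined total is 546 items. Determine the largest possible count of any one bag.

113

To make one bag as large as possible, make the other 5 as small as possible.
The other 5 contribute at least 5 × 13 = 65, leaving at most 546 − 65 = 481.
But each bag is capped at 113, so the maximum is 113.
Achievable: one at 113 and the other 5 totalling 433, which fits since 5 × 13 ≤ 433 ≤ 5 × 113.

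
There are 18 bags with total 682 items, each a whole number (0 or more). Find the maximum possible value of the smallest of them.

37

If every one of the 18 were at least 38, the total would be at least 18 × 38 = 684 > 682.
Equality holds with 2 values of 37 and 16 values of 38.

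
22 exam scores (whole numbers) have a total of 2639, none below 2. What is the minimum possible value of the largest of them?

120

The 22 values sum to 2639, so their maximum is at least ⌈2639/22⌉ = 120.
Taking 1 copy of 119 and 21 copies of 120 gives exactly 2639, so 120 is attained.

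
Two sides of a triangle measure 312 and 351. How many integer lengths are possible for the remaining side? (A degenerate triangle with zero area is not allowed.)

The triangle inequality gives |312 − 351| < c < 312 + 351, i.e. 39 < c < 663.
So c can be any integer from 40 to 662: 623 values.

623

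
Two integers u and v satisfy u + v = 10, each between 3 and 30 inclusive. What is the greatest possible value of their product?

25

For a fixed sum, the product uv is largest when u and v are as close as possible.
Taking u = 5 and v = 5 (both in [3, 30]) gives uv = 25.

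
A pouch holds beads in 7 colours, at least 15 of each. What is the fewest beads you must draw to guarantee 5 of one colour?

29

You could draw 4 of every colour without reaching 5 of any — 28 in all.
One more forces 5 of some colour, so 28 + 1 = 29.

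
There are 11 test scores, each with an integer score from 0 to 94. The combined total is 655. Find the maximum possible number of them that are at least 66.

9

With k values at 66 or above and the rest at least 0, the sum is at least 0 + 66k.
Since the sum is 655, we need 66k ≤ 655, i.e. k ≤ 9.
k = 9 is achieved by 9 values at 66 and 2 at 0, total 594; add 61 to one value (staying below 66) to reach 655.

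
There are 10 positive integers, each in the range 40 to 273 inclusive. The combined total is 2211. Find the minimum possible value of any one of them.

40

Minimizing one value means maximizing the remaining 9.
The other 9 can take up 9 × 273 = 2457 ≥ 2211 − 40, so one integer can sit at its floor of 40.
Achievable: one at 40 and the other 9 totalling 2171, which fits since 9 × 40 ≤ 2171 ≤ 9 × 273.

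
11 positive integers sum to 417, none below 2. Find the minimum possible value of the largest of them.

38

The 11 values sum to 417, so their maximum is at least ⌈417/11⌉ = 38.
Equality holds with 10 values of 38 and 1 value of 37.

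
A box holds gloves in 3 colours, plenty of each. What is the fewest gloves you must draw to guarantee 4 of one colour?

10

In the worst case you draw 3 of each of the 3 colours: 3 × 3 = 9.
One more forces 4 of some colour, so 9 + 1 = 10.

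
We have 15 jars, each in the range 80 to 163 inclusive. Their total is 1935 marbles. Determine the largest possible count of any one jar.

To make one jar as large as possible, make the other 14 as small as possible.
The other 14 contribute at least 14 × 80 = 1120, leaving at most 1935 − 1120 = 815.
But each jar is capped at 163, so the maximum is 163.
Achievable: one at 163 and the other 14 totalling 1772, which fits since 14 × 80 ≤ 1772 ≤ 14 × 163.

163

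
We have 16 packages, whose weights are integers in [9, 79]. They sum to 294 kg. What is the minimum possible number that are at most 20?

4

If only k of them are at most 20, the other 16 − k are at least 21, so the total is at least (16 − k)·21 + k·9.
This is ≤ 294, so (16 − k)·21 + 9k ≤ 294, which gives k ≥ 4.
Exactly 4 works: 4 values at 9 and 12 at 21 total 288; raise one of the low values by 6 (still ≤ 20) to hit 294.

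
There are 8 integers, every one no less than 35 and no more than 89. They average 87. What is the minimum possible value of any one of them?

To make one integer as small as possible, make the other 7 as large as possible.
The total is 8 × 87 = 696.
The other 7 contribute at most 7 × 89 = 623, leaving at least 696 − 623 = 73.
Since 73 ≥ 35, this is achievable: one at 73 and 7 at 89.

73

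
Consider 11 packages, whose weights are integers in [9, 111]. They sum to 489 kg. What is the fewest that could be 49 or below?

2

If only k of them are at most 49, the other 11 − k are at least 50, so the total is at least (11 − k)·50 + k·9.
This is ≤ 489, so (11 − k)·50 + 9k ≤ 489, which gives k ≥ 2.
Exactly 2 works: 2 values at 9 and 9 at 50 total 468; raise one of the low values by 21 (still ≤ 49) to hit 489.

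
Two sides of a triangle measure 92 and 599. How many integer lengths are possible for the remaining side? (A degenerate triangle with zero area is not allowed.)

The triangle inequality gives |92 − 599| < c < 92 + 599, i.e. 507 < c < 691.
So c can be any integer from 508 to 690: 183 values.

183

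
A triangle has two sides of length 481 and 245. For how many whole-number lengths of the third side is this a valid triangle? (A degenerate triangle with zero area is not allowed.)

The triangle inequality gives |481 − 245| < c < 481 + 245, i.e. 236 < c < 726.
So c can be any integer from 237 to 725: 489 values.

489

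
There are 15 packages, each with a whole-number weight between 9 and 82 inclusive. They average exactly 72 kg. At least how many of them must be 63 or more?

The total is 15 × 72 = 1080.
Each value short of 63 is at most 62, costing at least 82 − 62 = 20 against the maximum total of 1230.
We can afford to lose at most 1230 − 1080 = 150, so at most ⌊150/20⌋ = 7 fall short, and at least 8 are ≥ 63.
Exactly 8 works: 8 values at 82 and 7 at 62 total 1090; lower one of the high values by 10 (still ≥ 63) to hit 1080.

8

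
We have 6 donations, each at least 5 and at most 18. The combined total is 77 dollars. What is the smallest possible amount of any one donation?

5

To make one donation as small as possible, make the other 5 as large as possible.
The other 5 can take up 5 × 18 = 90 ≥ 77 − 5, so one donation can sit at its floor of 5.
Achievable: one at 5 and the other 5 totalling 72, which fits since 5 × 5 ≤ 72 ≤ 5 × 18.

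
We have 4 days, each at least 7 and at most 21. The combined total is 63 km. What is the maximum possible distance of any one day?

21

Maximizing one value means minimizing the remaining 3.
The other 3 contribute at least 3 × 7 = 21, leaving at most 63 − 21 = 42.
But each day is capped at 21, so the maximum is 21.
Achievable: one at 21 and the other 3 totalling 42, which fits since 3 × 7 ≤ 42 ≤ 3 × 21.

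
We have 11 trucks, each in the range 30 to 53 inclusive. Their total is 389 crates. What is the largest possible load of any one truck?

Maximizing one value means minimizing the remaining 10.
The other 10 contribute at least 10 × 30 = 300, leaving at most 389 − 300 = 89.
But each truck is capped at 53, so the maximum is 53.
Achievable: one at 53 and the other 10 totalling 336, which fits since 10 × 30 ≤ 336 ≤ 10 × 53.

53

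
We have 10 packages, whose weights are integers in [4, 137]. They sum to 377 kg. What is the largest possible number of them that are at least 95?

Suppose k of them are at least 95. Those contribute at least 95 each and the other 10 − k at least 4 each.
So the total is at least 95k + 4(10 − k) = 40 + 91k. This must be ≤ 377, giving k ≤ 3.
k = 3 is achieved by 3 values at 95 and 7 at 4, total 313; add 64 to one value (staying below 95) to reach 377.

3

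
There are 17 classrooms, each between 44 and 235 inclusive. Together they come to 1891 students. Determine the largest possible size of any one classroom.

To make one classroom as large as possible, make the other 16 as small as possible.
The other 16 contribute at least 16 × 44 = 704, leaving at most 1891 − 704 = 1187.
But each classroom is capped at 235, so the maximum is 235.
Achievable: one at 235 and the other 16 totalling 1656, which fits since 16 × 44 ≤ 1656 ≤ 16 × 235.

235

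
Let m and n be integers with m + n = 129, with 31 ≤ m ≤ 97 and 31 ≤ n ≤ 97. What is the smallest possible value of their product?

3104

For a fixed sum, mn is smallest when m and n are as far apart as possible.
At the endpoint m = 32, n = 129 − 32 = 97, so mn = 32 × 97 = 3104.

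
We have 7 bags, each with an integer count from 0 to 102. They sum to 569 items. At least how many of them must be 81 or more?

1

Suppose at most 7 − j of them reach 81; then j values are ≤ 80 and the rest ≤ 102.
The total is then ≤ 80·j + 102·(7 − j) = 714 − 22j. For this to be ≥ 569 we need j ≤ 6, so at least 7 − 6 = 1 must reach 81.
Exactly 1 works: 1 value at 102 and 6 at 80 total 582; lower one of the high values by 13 (still ≥ 81) to hit 569.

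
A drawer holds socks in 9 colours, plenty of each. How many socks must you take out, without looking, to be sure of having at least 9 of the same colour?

In the worst case you draw 8 of each of the 9 colours: 9 × 8 = 72.
One more forces 9 of some colour, so 72 + 1 = 73.

73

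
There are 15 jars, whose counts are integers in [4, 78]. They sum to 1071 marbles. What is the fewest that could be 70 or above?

4

Each value short of 70 is at most 69, costing at least 78 − 69 = 9 against the maximum total of 1170.
We can afford to lose at most 1170 − 1071 = 99, so at most ⌊99/9⌋ = 11 fall short, and at least 4 are ≥ 70.
Exactly 4 works: 4 values at 78 and 11 at 69 total 1071.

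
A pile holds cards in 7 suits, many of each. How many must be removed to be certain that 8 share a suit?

In the worst case you draw 7 of each of the 7 suits: 7 × 7 = 49.
One more forces 8 of some suit, so 49 + 1 = 50.

50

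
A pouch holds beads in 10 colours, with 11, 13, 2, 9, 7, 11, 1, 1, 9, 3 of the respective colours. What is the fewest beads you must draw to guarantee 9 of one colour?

55

In the worst case you take as many as possible of each colour without reaching 9: 8 + 8 + 2 + 8 + 7 + 8 + 1 + 1 + 8 + 3 = 54.
The next one must give 9 of some colour, so 54 + 1 = 55.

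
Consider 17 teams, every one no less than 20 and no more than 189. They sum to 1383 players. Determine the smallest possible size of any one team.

20

To make one team as small as possible, make the other 16 as large as possible.
The other 16 can take up 16 × 189 = 3024 ≥ 1383 − 20, so one team can sit at its floor of 20.
Achievable: one at 20 and the other 16 totalling 1363, which fits since 16 × 20 ≤ 1363 ≤ 16 × 189.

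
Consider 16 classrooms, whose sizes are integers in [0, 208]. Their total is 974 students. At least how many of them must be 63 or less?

Let j be the number exceeding 63. Then the total is ≥ 64·j + 0·(16 − j) = 0 + 64j.
So 64j ≤ 974 and j ≤ 15; hence at least 16 − 15 = 1 are ≤ 63.
Exactly 1 works: 1 value at 0 and 15 at 64 total 960; raise one of the low values by 14 (still ≤ 63) to hit 974.

1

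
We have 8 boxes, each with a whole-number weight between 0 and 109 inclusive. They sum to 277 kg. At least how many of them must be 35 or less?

If only k of them are at most 35, the other 8 − k are at least 36, so the total is at least (8 − k)·36 + k·0.
This is ≤ 277, so (8 − k)·36 + 0k ≤ 277, which gives k ≥ 1.
Exactly 1 works: 1 value at 0 and 7 at 36 total 252; raise one of the low values by 25 (still ≤ 35) to hit 277.

1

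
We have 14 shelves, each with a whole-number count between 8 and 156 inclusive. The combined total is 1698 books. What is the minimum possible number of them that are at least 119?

2

Suppose at most 14 − j of them reach 119; then j values are ≤ 118 and the rest ≤ 156.
The total is then ≤ 118·j + 156·(14 − j) = 2184 − 38j. For this to be ≥ 1698 we need j ≤ 12, so at least 14 − 12 = 2 must reach 119.
Exactly 2 works: 2 values at 156 and 12 at 118 total 1728; lower one of the high values by 30 (still ≥ 119) to hit 1698.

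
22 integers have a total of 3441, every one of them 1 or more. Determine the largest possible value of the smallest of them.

156

If every one of the 22 were at least 157, the total would be at least 22 × 157 = 3454 > 3441.
Achievable: 13 of them at 156 and 9 at 157 total 3441.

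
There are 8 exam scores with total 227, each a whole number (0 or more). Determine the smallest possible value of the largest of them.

29

The 8 values sum to 227, so their maximum is at least ⌈227/8⌉ = 29.
Taking 5 copies of 28 and 3 copies of 29 gives exactly 227, so 29 is attained.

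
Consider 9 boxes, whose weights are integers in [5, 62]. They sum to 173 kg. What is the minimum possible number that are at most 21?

Let j be the number exceeding 21. Then the total is ≥ 22·j + 5·(9 − j) = 45 + 17j.
So 17j ≤ 128 and j ≤ 7; hence at least 9 − 7 = 2 are ≤ 21.
Exactly 2 works: 2 values at 5 and 7 at 22 total 164; raise one of the low values by 9 (still ≤ 21) to hit 173.

2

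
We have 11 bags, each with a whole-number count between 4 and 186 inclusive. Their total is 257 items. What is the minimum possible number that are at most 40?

6

If only k of them are at most 40, the other 11 − k are at least 41, so the total is at least (11 − k)·41 + k·4.
This is ≤ 257, so (11 − k)·41 + 4k ≤ 257, which gives k ≥ 6.
Exactly 6 works: 6 values at 4 and 5 at 41 total 229; raise one of the low values by 28 (still ≤ 40) to hit 257.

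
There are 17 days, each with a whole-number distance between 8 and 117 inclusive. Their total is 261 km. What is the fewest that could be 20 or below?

Each value above 20 is at least 21, contributing at least 21 − 8 = 13 above the floor 8.
The sum exceeds the floor total 136 by 125, so at most ⌊125/13⌋ = 9 exceed 20, and at least 8 are ≤ 20.
Exactly 8 works: 8 values at 8 and 9 at 21 total 253; raise one of the low values by 8 (still ≤ 20) to hit 261.

8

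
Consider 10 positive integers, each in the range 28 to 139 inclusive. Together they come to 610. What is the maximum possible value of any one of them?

Maximizing one value means minimizing the remaining 9.
The other 9 contribute at least 9 × 28 = 252, leaving at most 610 − 252 = 358.
But each integer is capped at 139, so the maximum is 139.
Achievable: one at 139 and the other 9 totalling 471, which fits since 9 × 28 ≤ 471 ≤ 9 × 139.

139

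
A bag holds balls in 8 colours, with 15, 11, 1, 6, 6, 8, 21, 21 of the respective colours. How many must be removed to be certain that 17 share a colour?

In the worst case you take as many as possible of each colour without reaching 17: 15 + 11 + 1 + 6 + 6 + 8 + 16 + 16 = 79.
The next one must give 17 of some colour, so 79 + 1 = 80.

80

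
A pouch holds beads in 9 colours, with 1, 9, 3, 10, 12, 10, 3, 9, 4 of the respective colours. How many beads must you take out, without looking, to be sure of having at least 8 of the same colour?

47

In the worst case you take as many as possible of each colour without reaching 8: 1 + 7 + 3 + 7 + 7 + 7 + 3 + 7 + 4 = 46.
The next one must give 8 of some colour, so 46 + 1 = 47.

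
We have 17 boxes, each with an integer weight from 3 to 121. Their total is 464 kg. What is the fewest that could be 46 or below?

8

Let j be the number exceeding 46. Then the total is ≥ 47·j + 3·(17 − j) = 51 + 44j.
So 44j ≤ 413 and j ≤ 9; hence at least 17 − 9 = 8 are ≤ 46.
Exactly 8 works: 8 values at 3 and 9 at 47 total 447; raise one of the low values by 17 (still ≤ 46) to hit 464.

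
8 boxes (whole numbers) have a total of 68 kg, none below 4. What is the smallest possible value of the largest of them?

Some value must be at least ⌈68/8⌉ = 9, since 8 × 8 = 64 < 68.
Taking 4 copies of 8 and 4 copies of 9 gives exactly 68, so 9 is attained.

9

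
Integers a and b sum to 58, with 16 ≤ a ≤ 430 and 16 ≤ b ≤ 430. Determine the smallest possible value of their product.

672

ab = a(58 − a) is concave in a, so over [16, 42] it is minimized at an endpoint.
At the endpoint a = 16, b = 58 − 16 = 42, so ab = 16 × 42 = 672.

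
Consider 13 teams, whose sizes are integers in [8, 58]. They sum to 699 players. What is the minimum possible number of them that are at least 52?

6

Each value short of 52 is at most 51, costing at least 58 − 51 = 7 against the maximum total of 754.
We can afford to lose at most 754 − 699 = 55, so at most ⌊55/7⌋ = 7 fall short, and at least 6 are ≥ 52.
Exactly 6 works: 6 values at 58 and 7 at 51 total 705; lower one of the high values by 6 (still ≥ 52) to hit 699.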